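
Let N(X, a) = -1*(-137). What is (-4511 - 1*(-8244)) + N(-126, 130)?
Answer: 3870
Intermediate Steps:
N(X, a) = 137
(-4511 - 1*(-8244)) + N(-126, 130) = (-4511 - 1*(-8244)) + 137 = (-4511 + 8244) + 137 = 3733 + 137 = 3870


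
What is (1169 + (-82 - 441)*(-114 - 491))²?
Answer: 100859597056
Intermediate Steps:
(1169 + (-82 - 441)*(-114 - 491))² = (1169 - 523*(-605))² = (1169 + 316415)² = 317584² = 100859597056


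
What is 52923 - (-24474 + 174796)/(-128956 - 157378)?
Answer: 7576902302/143167 ≈ 52924.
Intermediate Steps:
52923 - (-24474 + 174796)/(-128956 - 157378) = 52923 - 150322/(-286334) = 52923 - 150322*(-1)/286334 = 52923 - 1*(-75161/143167) = 52923 + 75161/143167 = 7576902302/143167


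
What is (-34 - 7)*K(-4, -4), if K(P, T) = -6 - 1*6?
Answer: 492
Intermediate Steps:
K(P, T) = -12 (K(P, T) = -6 - 6 = -12)
(-34 - 7)*K(-4, -4) = (-34 - 7)*(-12) = -41*(-12) = 492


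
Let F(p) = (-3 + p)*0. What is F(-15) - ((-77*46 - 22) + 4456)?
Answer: -892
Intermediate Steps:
F(p) = 0
F(-15) - ((-77*46 - 22) + 4456) = 0 - ((-77*46 - 22) + 4456) = 0 - ((-3542 - 22) + 4456) = 0 - (-3564 + 4456) = 0 - 1*892 = 0 - 892 = -892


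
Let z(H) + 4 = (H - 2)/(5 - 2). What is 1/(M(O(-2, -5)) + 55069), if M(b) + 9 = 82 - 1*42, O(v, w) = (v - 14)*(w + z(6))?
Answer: 1/55100 ≈ 1.8149e-5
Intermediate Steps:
z(H) = -14/3 + H/3 (z(H) = -4 + (H - 2)/(5 - 2) = -4 + (-2 + H)/3 = -4 + (-2 + H)*(⅓) = -4 + (-⅔ + H/3) = -14/3 + H/3)
O(v, w) = (-14 + v)*(-8/3 + w) (O(v, w) = (v - 14)*(w + (-14/3 + (⅓)*6)) = (-14 + v)*(w + (-14/3 + 2)) = (-14 + v)*(w - 8/3) = (-14 + v)*(-8/3 + w))
M(b) = 31 (M(b) = -9 + (82 - 1*42) = -9 + (82 - 42) = -9 + 40 = 31)
1/(M(O(-2, -5)) + 55069) = 1/(31 + 55069) = 1/55100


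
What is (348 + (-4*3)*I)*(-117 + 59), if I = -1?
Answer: -20880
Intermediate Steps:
(348 + (-4*3)*I)*(-117 + 59) = (348 - 4*3*(-1))*(-117 + 59) = (348 - 12*(-1))*(-58) = (348 + 12)*(-58) = 360*(-58) = -20880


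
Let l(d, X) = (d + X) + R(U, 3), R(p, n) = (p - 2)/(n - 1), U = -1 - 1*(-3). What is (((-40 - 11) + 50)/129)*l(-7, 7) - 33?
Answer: -33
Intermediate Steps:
U = 2 (U = -1 + 3 = 2)
R(p, n) = (-2 + p)/(-1 + n)
l(d, X) = X + d (l(d, X) = (d + X) + (-2 + 2)/(-1 + 3) = (X + d) + 0/2 = (X + d) + (½)*0 = (X + d) + 0 = X + d)
(((-40 - 11) + 50)/129)*l(-7, 7) - 33 = (((-40 - 11) + 50)/129)*(7 - 7) - 33 = ((-51 + 50)*(1/129))*0 - 33 = -1*1/129*0 - 33 = -1/129*0 - 33 = 0 - 33 = -33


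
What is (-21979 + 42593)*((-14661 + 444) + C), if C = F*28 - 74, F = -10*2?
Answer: -306138514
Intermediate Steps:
F = -20
C = -634 (C = -20*28 - 74 = -560 - 74 = -634)
(-21979 + 42593)*((-14661 + 444) + C) = (-21979 + 42593)*((-14661 + 444) - 634) = 20614*(-14217 - 634) = 20614*(-14851) = -306138514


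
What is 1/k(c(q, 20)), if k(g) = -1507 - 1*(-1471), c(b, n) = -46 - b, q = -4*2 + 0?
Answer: -1/36 ≈ -0.027778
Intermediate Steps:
q = -8 (q = -8 + 0 = -8)
k(g) = -36 (k(g) = -1507 + 1471 = -36)
1/k(c(q, 20)) = 1/(-36) = -1/36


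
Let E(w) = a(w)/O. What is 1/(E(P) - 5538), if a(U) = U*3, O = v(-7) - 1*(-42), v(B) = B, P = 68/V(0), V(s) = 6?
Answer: -35/193796 ≈ -0.00018060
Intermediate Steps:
P = 34/3 (P = 68/6 = 68*(⅙) = 34/3 ≈ 11.333)
O = 35 (O = -7 - 1*(-42) = -7 + 42 = 35)
a(U) = 3*U
E(w) = 3*w/35 (E(w) = (3*w)/35 = (3*w)*(1/35) = 3*w/35)
1/(E(P) - 5538) = 1/((3/35)*(34/3) - 5538) = 1/(34/35 - 5538) = 1/(-193796/35) = -35/193796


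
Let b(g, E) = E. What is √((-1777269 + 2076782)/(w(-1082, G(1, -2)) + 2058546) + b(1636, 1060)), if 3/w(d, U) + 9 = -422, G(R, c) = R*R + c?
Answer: √834528480649170771009/887233323 ≈ 32.560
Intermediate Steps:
G(R, c) = c + R² (G(R, c) = R² + c = c + R²)
w(d, U) = -3/431 (w(d, U) = 3/(-9 - 422) = 3/(-431) = 3*(-1/431) = -3/431)
√((-1777269 + 2076782)/(w(-1082, G(1, -2)) + 2058546) + b(1636, 1060)) = √((-1777269 + 2076782)/(-3/431 + 2058546) + 1060) = √(299513/(887233323/431) + 1060) = √(299513*(431/887233323) + 1060) = √(129090103/887233323 + 1060) = √(940596412483/887233323) = √834528480649170771009/887233323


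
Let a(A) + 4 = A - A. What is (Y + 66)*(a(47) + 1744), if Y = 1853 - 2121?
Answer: -351480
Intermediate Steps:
Y = -268
a(A) = -4 (a(A) = -4 + (A - A) = -4 + 0 = -4)
(Y + 66)*(a(47) + 1744) = (-268 + 66)*(-4 + 1744) = -202*1740 = -351480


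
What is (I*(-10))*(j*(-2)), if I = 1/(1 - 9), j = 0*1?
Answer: 0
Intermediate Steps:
j = 0
I = -⅛ (I = 1/(-8) = -⅛ ≈ -0.12500)
(I*(-10))*(j*(-2)) = (-⅛*(-10))*(0*(-2)) = (5/4)*0 = 0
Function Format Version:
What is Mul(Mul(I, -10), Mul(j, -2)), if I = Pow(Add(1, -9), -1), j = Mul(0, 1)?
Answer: 0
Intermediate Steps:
j = 0
I = Rational(-1, 8) (I = Pow(-8, -1) = Rational(-1, 8) ≈ -0.12500)
Mul(Mul(I, -10), Mul(j, -2)) = Mul(Mul(Rational(-1, 8), -10), Mul(0, -2)) = Mul(Rational(5, 4), 0) = 0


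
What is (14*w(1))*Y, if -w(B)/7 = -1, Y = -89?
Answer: -8722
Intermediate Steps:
w(B) = 7 (w(B) = -7*(-1) = 7)
(14*w(1))*Y = (14*7)*(-89) = 98*(-89) = -8722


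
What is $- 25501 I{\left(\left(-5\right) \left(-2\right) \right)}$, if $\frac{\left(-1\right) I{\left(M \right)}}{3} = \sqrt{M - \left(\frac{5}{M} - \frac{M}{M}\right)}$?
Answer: $\frac{76503 \sqrt{42}}{2} \approx 2.479 \cdot 10^{5}$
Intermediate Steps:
$I{\left(M \right)} = - 3 \sqrt{1 + M - \frac{5}{M}}$ ($I{\left(M \right)} = - 3 \sqrt{M - \left(\frac{5}{M} - \frac{M}{M}\right)} = - 3 \sqrt{M + \left(- \frac{5}{M} + 1\right)} = - 3 \sqrt{M + \left(1 - \frac{5}{M}\right)} = - 3 \sqrt{1 + M - \frac{5}{M}}$)
$- 25501 I{\left(\left(-5\right) \left(-2\right) \right)} = - 25501 \left(- 3 \sqrt{1 - -10 - \frac{5}{\left(-5\right) \left(-2\right)}}\right) = - 25501 \left(- 3 \sqrt{1 + 10 - \frac{5}{10}}\right) = - 25501 \left(- 3 \sqrt{1 + 10 - \frac{1}{2}}\right) = - 25501 \left(- 3 \sqrt{\frac{21}{2}}\right) = - 25501 \left(- 3 \frac{\sqrt{42}}{2}\right) = - 25501 \left(- \frac{3 \sqrt{42}}{2}\right) = \frac{76503 \sqrt{42}}{2}$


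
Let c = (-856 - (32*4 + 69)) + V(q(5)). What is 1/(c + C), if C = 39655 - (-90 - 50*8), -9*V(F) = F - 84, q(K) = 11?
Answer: 9/351901 ≈ 2.5575e-5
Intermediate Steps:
V(F) = 28/3 - F/9 (V(F) = -(F - 84)/9 = -(-84 + F)/9 = 28/3 - F/9)
C = 40145 (C = 39655 - (-90 - 400) = 39655 - 1*(-490) = 39655 + 490 = 40145)
c = -9404/9 (c = (-856 - (32*4 + 69)) + (28/3 - ⅑*11) = (-856 - (128 + 69)) + (28/3 - 11/9) = (-856 - 1*197) + 73/9 = (-856 - 197) + 73/9 = -1053 + 73/9 = -9404/9 ≈ -1044.9)
1/(c + C) = 1/(-9404/9 + 40145) = 1/(351901/9) = 9/351901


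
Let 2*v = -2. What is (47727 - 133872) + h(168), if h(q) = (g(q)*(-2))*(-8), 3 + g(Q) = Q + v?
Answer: -83521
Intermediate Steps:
v = -1 (v = (½)*(-2) = -1)
g(Q) = -4 + Q (g(Q) = -3 + (Q - 1) = -3 + (-1 + Q) = -4 + Q)
h(q) = -64 + 16*q (h(q) = ((-4 + q)*(-2))*(-8) = (8 - 2*q)*(-8) = -64 + 16*q)
(47727 - 133872) + h(168) = (47727 - 133872) + (-64 + 16*168) = -86145 + (-64 + 2688) = -86145 + 2624 = -83521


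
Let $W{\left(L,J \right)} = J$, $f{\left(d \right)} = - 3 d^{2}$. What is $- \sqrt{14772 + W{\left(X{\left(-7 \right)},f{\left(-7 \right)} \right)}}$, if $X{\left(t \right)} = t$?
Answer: $- 15 \sqrt{65} \approx -120.93$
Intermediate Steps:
$- \sqrt{14772 + W{\left(X{\left(-7 \right)},f{\left(-7 \right)} \right)}} = - \sqrt{14772 - 3 \left(-7\right)^{2}} = - \sqrt{14772 - 147} = - \sqrt{14625} = - 15 \sqrt{65}$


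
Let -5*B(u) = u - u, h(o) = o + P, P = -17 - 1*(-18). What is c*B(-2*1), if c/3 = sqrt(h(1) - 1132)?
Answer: 0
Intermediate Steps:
P = 1 (P = -17 + 18 = 1)
h(o) = 1 + o (h(o) = o + 1 = 1 + o)
B(u) = 0 (B(u) = -(u - u)/5 = -1/5*0 = 0)
c = 3*I*sqrt(1130) (c = 3*sqrt((1 + 1) - 1132) = 3*sqrt(2 - 1132) = 3*sqrt(-1130) = 3*(I*sqrt(1130)) = 3*I*sqrt(1130) ≈ 100.85*I)
c*B(-2*1) = (3*I*sqrt(1130))*0 = 0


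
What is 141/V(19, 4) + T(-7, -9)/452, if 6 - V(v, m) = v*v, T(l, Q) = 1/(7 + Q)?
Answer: -127819/320920 ≈ -0.39829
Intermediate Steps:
V(v, m) = 6 - v² (V(v, m) = 6 - v*v = 6 - v²)
141/V(19, 4) + T(-7, -9)/452 = 141/(6 - 1*19²) + 1/((7 - 9)*452) = 141/(6 - 1*361) + (1/452)/(-2) = 141/(6 - 361) - ½*1/452 = 141/(-355) - 1/904 = 141*(-1/355) - 1/904 = -141/355 - 1/904 = -127819/320920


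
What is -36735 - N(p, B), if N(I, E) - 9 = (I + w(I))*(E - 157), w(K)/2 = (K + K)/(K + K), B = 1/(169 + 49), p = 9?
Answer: -7633717/218 ≈ -35017.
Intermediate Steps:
B = 1/218 ≈ 0.0045872
w(K) = 2 (w(K) = 2*((K + K)/(K + K)) = 2*((2*K)/((2*K))) = 2*((2*K)*(1/(2*K))) = 2*1 = 2)
N(I, E) = 9 + (-157 + E)*(2 + I) (N(I, E) = 9 + (I + 2)*(E - 157) = 9 + (2 + I)*(-157 + E) = 9 + (-157 + E)*(2 + I))
-36735 - N(p, B) = -36735 - (-305 - 157*9 + 2*(1/218) + (1/218)*9) = -36735 - (-305 - 1413 + 1/109 + 9/218) = -36735 - 1*(-374513/218) = -36735 + 374513/218 = -7633717/218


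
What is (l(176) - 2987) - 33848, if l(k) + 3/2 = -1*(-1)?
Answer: -73671/2 ≈ -36836.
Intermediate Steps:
l(k) = -1/2 (l(k) = -3/2 - 1*(-1) = -3/2 + 1 = -1/2)
(l(176) - 2987) - 33848 = (-1/2 - 2987) - 33848 = -5975/2 - 33848 = -73671/2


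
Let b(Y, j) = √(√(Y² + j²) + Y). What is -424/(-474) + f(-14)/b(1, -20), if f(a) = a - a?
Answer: 212/237 ≈ 0.89452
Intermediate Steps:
f(a) = 0
b(Y, j) = √(Y + √(Y² + j²))
-424/(-474) + f(-14)/b(1, -20) = -424/(-474) + 0/(√(1 + √(1² + (-20)²))) = -424*(-1/474) + 0/(√(1 + √(1 + 400))) = 212/237 + 0/(√(1 + √401)) = 212/237 + 0/√(1 + √401) = 212/237 + 0 = 212/237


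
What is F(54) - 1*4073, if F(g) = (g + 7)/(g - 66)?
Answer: -48937/12 ≈ -4078.1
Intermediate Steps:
F(g) = (7 + g)/(-66 + g)
F(54) - 1*4073 = (7 + 54)/(-66 + 54) - 1*4073 = 61/(-12) - 4073 = -1/12*61 - 4073 = -61/12 - 4073 = -48937/12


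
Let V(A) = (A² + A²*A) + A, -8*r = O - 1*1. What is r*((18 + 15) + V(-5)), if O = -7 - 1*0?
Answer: -72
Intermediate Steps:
O = -7 (O = -7 + 0 = -7)
r = 1 (r = -(-7 - 1*1)/8 = -(-7 - 1)/8 = -⅛*(-8) = 1)
V(A) = A + A² + A³ (V(A) = (A² + A³) + A = A + A² + A³)
r*((18 + 15) + V(-5)) = 1*((18 + 15) - 5*(1 - 5 + (-5)²)) = 1*(33 - 5*(1 - 5 + 25)) = 1*(33 - 5*21) = 1*(33 - 105) = 1*(-72) = -72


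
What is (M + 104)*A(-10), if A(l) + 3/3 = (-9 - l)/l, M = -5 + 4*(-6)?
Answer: -165/2 ≈ -82.500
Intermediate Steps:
M = -29 (M = -5 - 24 = -29)
A(l) = -1 + (-9 - l)/l
(M + 104)*A(-10) = (-29 + 104)*(-2 - 9/(-10)) = 75*(-2 - 9*(-⅒)) = 75*(-2 + 9/10) = 75*(-11/10) = -165/2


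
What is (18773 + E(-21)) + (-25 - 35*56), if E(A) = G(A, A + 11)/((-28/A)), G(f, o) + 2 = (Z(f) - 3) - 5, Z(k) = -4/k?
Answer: 234929/14 ≈ 16781.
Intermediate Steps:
G(f, o) = -10 - 4/f (G(f, o) = -2 + ((-4/f - 3) - 5) = -2 + ((-3 - 4/f) - 5) = -2 + (-8 - 4/f) = -10 - 4/f)
E(A) = -A*(-10 - 4/A)/28 (E(A) = (-10 - 4/A)/((-28/A)) = (-10 - 4/A)*(-A/28) = -A*(-10 - 4/A)/28)
(18773 + E(-21)) + (-25 - 35*56) = (18773 + (⅐ + (5/14)*(-21))) + (-25 - 35*56) = (18773 + (⅐ - 15/2)) + (-25 - 1960) = (18773 - 103/14) - 1985 = 262719/14 - 1985 = 234929/14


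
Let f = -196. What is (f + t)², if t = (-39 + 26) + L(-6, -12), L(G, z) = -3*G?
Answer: 36481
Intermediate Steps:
t = 5 (t = (-39 + 26) - 3*(-6) = -13 + 18 = 5)
(f + t)² = (-196 + 5)² = (-191)² = 36481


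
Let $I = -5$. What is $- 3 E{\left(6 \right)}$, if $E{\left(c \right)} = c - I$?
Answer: $-33$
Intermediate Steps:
$E{\left(c \right)} = 5 + c$ ($E{\left(c \right)} = c - -5 = c + 5 = 5 + c$)
$- 3 E{\left(6 \right)} = - 3 \left(5 + 6\right) = \left(-3\right) 11 = -33$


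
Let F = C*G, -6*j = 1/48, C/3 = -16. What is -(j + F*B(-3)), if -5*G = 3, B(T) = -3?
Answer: 124421/1440 ≈ 86.403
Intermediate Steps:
C = -48 (C = 3*(-16) = -48)
G = -3/5 (G = -1/5*3 = -3/5 ≈ -0.60000)
j = -1/288 (j = -1/6/48 = -1/6*1/48 = -1/288 ≈ -0.0034722)
F = 144/5 (F = -48*(-3/5) = 144/5 ≈ 28.800)
-(j + F*B(-3)) = -(-1/288 + (144/5)*(-3)) = -(-1/288 - 432/5) = -1*(-124421/1440) = 124421/1440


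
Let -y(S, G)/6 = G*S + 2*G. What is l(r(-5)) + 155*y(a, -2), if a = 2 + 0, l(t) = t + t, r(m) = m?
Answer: 7430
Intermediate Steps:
l(t) = 2*t
a = 2
y(S, G) = -12*G - 6*G*S (y(S, G) = -6*(G*S + 2*G) = -6*(2*G + G*S) = -12*G - 6*G*S)
l(r(-5)) + 155*y(a, -2) = 2*(-5) + 155*(-6*(-2)*(2 + 2)) = -10 + 155*(-6*(-2)*4) = -10 + 155*48 = -10 + 7440 = 7430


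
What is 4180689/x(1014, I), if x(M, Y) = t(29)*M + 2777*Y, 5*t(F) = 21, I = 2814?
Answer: 6967815/13031228 ≈ 0.53470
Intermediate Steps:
t(F) = 21/5 (t(F) = (⅕)*21 = 21/5)
x(M, Y) = 2777*Y + 21*M/5 (x(M, Y) = 21*M/5 + 2777*Y = 2777*Y + 21*M/5)
4180689/x(1014, I) = 4180689/(2777*2814 + (21/5)*1014) = 4180689/(7814478 + 21294/5) = 4180689/(39093684/5) = 4180689*(5/39093684) = 6967815/13031228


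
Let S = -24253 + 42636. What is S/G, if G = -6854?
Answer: -18383/6854 ≈ -2.6821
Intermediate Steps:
S = 18383
S/G = 18383/(-6854) = 18383*(-1/6854) = -18383/6854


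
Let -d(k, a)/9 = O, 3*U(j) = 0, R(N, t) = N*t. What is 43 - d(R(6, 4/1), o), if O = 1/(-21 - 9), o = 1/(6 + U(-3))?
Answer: 427/10 ≈ 42.700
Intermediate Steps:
U(j) = 0 (U(j) = (⅓)*0 = 0)
o = ⅙ (o = 1/(6 + 0) = 1/6 = ⅙ ≈ 0.16667)
O = -1/30 (O = 1/(-30) = -1/30 ≈ -0.033333)
d(k, a) = 3/10 (d(k, a) = -9*(-1/30) = 3/10)
43 - d(R(6, 4/1), o) = 43 - 1*3/10 = 43 - 3/10 = 427/10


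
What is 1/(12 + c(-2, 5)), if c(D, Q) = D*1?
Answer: 1/10 ≈ 0.10000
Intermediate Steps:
c(D, Q) = D
1/(12 + c(-2, 5)) = 1/(12 - 2) = 1/10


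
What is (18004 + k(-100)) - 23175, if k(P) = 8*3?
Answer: -5147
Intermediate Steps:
k(P) = 24
(18004 + k(-100)) - 23175 = (18004 + 24) - 23175 = 18028 - 23175 = -5147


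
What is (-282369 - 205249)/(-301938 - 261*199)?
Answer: 487618/353877 ≈ 1.3779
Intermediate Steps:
(-282369 - 205249)/(-301938 - 261*199) = -487618/(-301938 - 51939) = -487618/(-353877) = -487618*(-1/353877) = 487618/353877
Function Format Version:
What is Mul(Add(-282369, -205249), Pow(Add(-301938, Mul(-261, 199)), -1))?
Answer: Rational(487618, 353877) ≈ 1.3779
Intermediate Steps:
Mul(Add(-282369, -205249), Pow(Add(-301938, Mul(-261, 199)), -1)) = Mul(-487618, Pow(Add(-301938, -51939), -1)) = Mul(-487618, Pow(-353877, -1)) = Mul(-487618, Rational(-1, 353877)) = Rational(487618, 353877)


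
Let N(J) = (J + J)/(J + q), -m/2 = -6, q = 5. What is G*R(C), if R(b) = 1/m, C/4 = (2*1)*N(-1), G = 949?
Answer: 949/12 ≈ 79.083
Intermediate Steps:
m = 12 (m = -2*(-6) = 12)
N(J) = 2*J/(5 + J) (N(J) = (J + J)/(J + 5) = (2*J)/(5 + J) = 2*J/(5 + J))
C = -4 (C = 4*((2*1)*(2*(-1)/(5 - 1))) = 4*(2*(2*(-1)/4)) = 4*(2*(2*(-1)*(¼))) = 4*(2*(-½)) = 4*(-1) = -4)
R(b) = 1/12
G*R(C) = 949*(1/12) = 949/12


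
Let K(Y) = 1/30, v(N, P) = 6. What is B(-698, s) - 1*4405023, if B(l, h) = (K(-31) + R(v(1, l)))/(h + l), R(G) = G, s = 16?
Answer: -90126770761/20460 ≈ -4.4050e+6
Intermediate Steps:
K(Y) = 1/30
B(l, h) = 181/(30*(h + l)) (B(l, h) = (1/30 + 6)/(h + l) = 181/(30*(h + l)))
B(-698, s) - 1*4405023 = 181/(30*(16 - 698)) - 1*4405023 = (181/30)/(-682) - 4405023 = (181/30)*(-1/682) - 4405023 = -181/20460 - 4405023 = -90126770761/20460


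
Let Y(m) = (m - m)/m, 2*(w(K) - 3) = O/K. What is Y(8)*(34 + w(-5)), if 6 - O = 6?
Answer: 0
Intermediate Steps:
O = 0 (O = 6 - 1*6 = 6 - 6 = 0)
w(K) = 3 (w(K) = 3 + (0/K)/2 = 3 + (½)*0 = 3 + 0 = 3)
Y(m) = 0 (Y(m) = 0/m = 0)
Y(8)*(34 + w(-5)) = 0*(34 + 3) = 0*37 = 0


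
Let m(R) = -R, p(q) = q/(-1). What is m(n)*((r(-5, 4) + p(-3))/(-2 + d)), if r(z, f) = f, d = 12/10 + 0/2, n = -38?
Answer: -665/2 ≈ -332.50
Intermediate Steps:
d = 6/5 (d = 12*(⅒) + 0*(½) = 6/5 + 0 = 6/5 ≈ 1.2000)
p(q) = -q (p(q) = q*(-1) = -q)
m(n)*((r(-5, 4) + p(-3))/(-2 + d)) = (-1*(-38))*((4 - 1*(-3))/(-2 + 6/5)) = 38*((4 + 3)/(-⅘)) = 38*(7*(-5/4)) = 38*(-35/4) = -665/2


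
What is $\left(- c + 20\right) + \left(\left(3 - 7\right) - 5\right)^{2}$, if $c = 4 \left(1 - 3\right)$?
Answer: $109$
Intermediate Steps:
$c = -8$ ($c = 4 \left(-2\right) = -8$)
$\left(- c + 20\right) + \left(\left(3 - 7\right) - 5\right)^{2} = \left(\left(-1\right) \left(-8\right) + 20\right) + \left(\left(3 - 7\right) - 5\right)^{2} = \left(8 + 20\right) + \left(-4 - 5\right)^{2} = 28 + \left(-9\right)^{2} = 28 + 81 = 109$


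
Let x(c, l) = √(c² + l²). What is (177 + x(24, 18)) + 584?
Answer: 791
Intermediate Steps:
(177 + x(24, 18)) + 584 = (177 + √(24² + 18²)) + 584 = (177 + √(576 + 324)) + 584 = (177 + √900) + 584 = (177 + 30) + 584 = 207 + 584 = 791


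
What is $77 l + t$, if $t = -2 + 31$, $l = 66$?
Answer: $5111$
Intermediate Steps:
$t = 29$
$77 l + t = 77 \cdot 66 + 29 = 5082 + 29 = 5111$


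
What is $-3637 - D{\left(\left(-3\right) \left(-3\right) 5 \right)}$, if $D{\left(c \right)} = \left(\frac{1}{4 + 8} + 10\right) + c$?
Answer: $- \frac{44305}{12} \approx -3692.1$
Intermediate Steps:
$D{\left(c \right)} = \frac{121}{12} + c$ ($D{\left(c \right)} = \left(\frac{1}{12} + 10\right) + c = \frac{121}{12} + c$)
$-3637 - D{\left(\left(-3\right) \left(-3\right) 5 \right)} = -3637 - \left(\frac{121}{12} + \left(-3\right) \left(-3\right) 5\right) = -3637 - \left(\frac{121}{12} + 9 \cdot 5\right) = -3637 - \left(\frac{121}{12} + 45\right) = -3637 - \frac{661}{12} = - \frac{44305}{12}$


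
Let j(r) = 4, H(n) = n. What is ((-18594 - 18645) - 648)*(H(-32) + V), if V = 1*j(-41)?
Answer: 1060836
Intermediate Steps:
V = 4 (V = 1*4 = 4)
((-18594 - 18645) - 648)*(H(-32) + V) = ((-18594 - 18645) - 648)*(-32 + 4) = (-37239 - 648)*(-28) = -37887*(-28) = 1060836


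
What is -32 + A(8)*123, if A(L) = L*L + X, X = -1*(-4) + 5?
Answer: 8947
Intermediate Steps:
X = 9 (X = 4 + 5 = 9)
A(L) = 9 + L**2 (A(L) = L*L + 9 = L**2 + 9 = 9 + L**2)
-32 + A(8)*123 = -32 + (9 + 8**2)*123 = -32 + (9 + 64)*123 = -32 + 73*123 = -32 + 8979 = 8947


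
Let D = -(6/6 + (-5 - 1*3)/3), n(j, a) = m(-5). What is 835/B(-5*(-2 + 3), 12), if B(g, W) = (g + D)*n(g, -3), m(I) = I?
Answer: 501/10 ≈ 50.100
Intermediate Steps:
n(j, a) = -5
D = 5/3 (D = -(6*(1/6) + (-5 - 3)*(1/3)) = -(1 - 8*1/3) = -(1 - 8/3) = -1*(-5/3) = 5/3 ≈ 1.6667)
B(g, W) = -25/3 - 5*g (B(g, W) = (g + 5/3)*(-5) = (5/3 + g)*(-5) = -25/3 - 5*g)
835/B(-5*(-2 + 3), 12) = 835/(-25/3 - (-25)*(-2 + 3)) = 835/(-25/3 - (-25)) = 835/(-25/3 - 5*(-5)) = 835/(-25/3 + 25) = 835/(50/3) = 835*(3/50) = 501/10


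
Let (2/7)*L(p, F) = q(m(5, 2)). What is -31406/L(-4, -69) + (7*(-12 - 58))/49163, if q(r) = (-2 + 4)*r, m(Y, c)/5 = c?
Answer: -772023739/1720705 ≈ -448.67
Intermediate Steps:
m(Y, c) = 5*c
q(r) = 2*r
L(p, F) = 70 (L(p, F) = 7*(2*(5*2))/2 = 7*(2*10)/2 = (7/2)*20 = 70)
-31406/L(-4, -69) + (7*(-12 - 58))/49163 = -31406/70 + (7*(-12 - 58))/49163 = -31406*1/70 + (7*(-70))*(1/49163) = -15703/35 - 490*1/49163 = -15703/35 - 490/49163 = -772023739/1720705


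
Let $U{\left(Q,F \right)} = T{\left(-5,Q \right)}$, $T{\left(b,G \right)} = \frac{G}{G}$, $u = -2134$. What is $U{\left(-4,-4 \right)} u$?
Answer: $-2134$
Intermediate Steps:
$T{\left(b,G \right)} = 1$
$U{\left(Q,F \right)} = 1$
$U{\left(-4,-4 \right)} u = 1 \left(-2134\right) = -2134$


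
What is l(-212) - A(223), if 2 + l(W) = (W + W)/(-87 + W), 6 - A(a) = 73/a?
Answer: -417037/66677 ≈ -6.2546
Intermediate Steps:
A(a) = 6 - 73/a
l(W) = -2 + 2*W/(-87 + W) (l(W) = -2 + (W + W)/(-87 + W) = -2 + (2*W)/(-87 + W) = -2 + 2*W/(-87 + W))
l(-212) - A(223) = 174/(-87 - 212) - (6 - 73/223) = 174/(-299) - (6 - 73*1/223) = 174*(-1/299) - (6 - 73/223) = -174/299 - 1*1265/223 = -174/299 - 1265/223 = -417037/66677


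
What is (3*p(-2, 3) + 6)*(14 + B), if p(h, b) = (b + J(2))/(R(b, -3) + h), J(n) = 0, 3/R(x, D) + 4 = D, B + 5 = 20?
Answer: 1131/17 ≈ 66.529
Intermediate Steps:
B = 15 (B = -5 + 20 = 15)
R(x, D) = 3/(-4 + D)
p(h, b) = b/(-3/7 + h) (p(h, b) = (b + 0)/(3/(-4 - 3) + h) = b/(3/(-7) + h) = b/(3*(-1/7) + h) = b/(-3/7 + h))
(3*p(-2, 3) + 6)*(14 + B) = (3*(7*3/(-3 + 7*(-2))) + 6)*(14 + 15) = (3*(7*3/(-3 - 14)) + 6)*29 = (3*(7*3/(-17)) + 6)*29 = (3*(7*3*(-1/17)) + 6)*29 = (3*(-21/17) + 6)*29 = (-63/17 + 6)*29 = (39/17)*29 = 1131/17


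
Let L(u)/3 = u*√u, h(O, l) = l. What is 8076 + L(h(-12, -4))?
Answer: 8076 - 24*I ≈ 8076.0 - 24.0*I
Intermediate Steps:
L(u) = 3*u^(3/2) (L(u) = 3*(u*√u) = 3*u^(3/2))
8076 + L(h(-12, -4)) = 8076 + 3*(-4)^(3/2) = 8076 + 3*(-8*I) = 8076 - 24*I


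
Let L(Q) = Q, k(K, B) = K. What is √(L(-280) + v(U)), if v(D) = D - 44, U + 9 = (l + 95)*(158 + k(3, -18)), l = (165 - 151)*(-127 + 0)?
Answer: 24*I*√471 ≈ 520.86*I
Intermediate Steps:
l = -1778 (l = 14*(-127) = -1778)
U = -270972 (U = -9 + (-1778 + 95)*(158 + 3) = -9 - 1683*161 = -9 - 270963 = -270972)
v(D) = -44 + D
√(L(-280) + v(U)) = √(-280 + (-44 - 270972)) = √(-280 - 271016) = √(-271296) = 24*I*√471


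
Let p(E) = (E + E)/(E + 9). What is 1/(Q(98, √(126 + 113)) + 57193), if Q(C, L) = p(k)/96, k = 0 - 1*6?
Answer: 24/1372631 ≈ 1.7485e-5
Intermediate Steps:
k = -6 (k = 0 - 6 = -6)
p(E) = 2*E/(9 + E) (p(E) = (2*E)/(9 + E) = 2*E/(9 + E))
Q(C, L) = -1/24 (Q(C, L) = (2*(-6)/(9 - 6))/96 = (2*(-6)/3)*(1/96) = (2*(-6)*(⅓))*(1/96) = -4*1/96 = -1/24)
1/(Q(98, √(126 + 113)) + 57193) = 1/(-1/24 + 57193) = 1/(1372631/24) = 24/1372631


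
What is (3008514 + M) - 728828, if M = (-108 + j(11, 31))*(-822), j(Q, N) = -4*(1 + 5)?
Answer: 2388190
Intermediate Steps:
j(Q, N) = -24 (j(Q, N) = -4*6 = -24)
M = 108504 (M = (-108 - 24)*(-822) = -132*(-822) = 108504)
(3008514 + M) - 728828 = (3008514 + 108504) - 728828 = 3117018 - 728828 = 2388190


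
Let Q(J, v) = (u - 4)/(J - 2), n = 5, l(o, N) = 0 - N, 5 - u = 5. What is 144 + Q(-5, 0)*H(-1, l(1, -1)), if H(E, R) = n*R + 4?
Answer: 1044/7 ≈ 149.14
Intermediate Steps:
u = 0 (u = 5 - 1*5 = 5 - 5 = 0)
l(o, N) = -N
Q(J, v) = -4/(-2 + J) (Q(J, v) = (0 - 4)/(J - 2) = -4/(-2 + J))
H(E, R) = 4 + 5*R (H(E, R) = 5*R + 4 = 4 + 5*R)
144 + Q(-5, 0)*H(-1, l(1, -1)) = 144 + (-4/(-2 - 5))*(4 + 5*(-1*(-1))) = 144 + (-4/(-7))*(4 + 5*1) = 144 + (-4*(-⅐))*(4 + 5) = 144 + (4/7)*9 = 144 + 36/7 = 1044/7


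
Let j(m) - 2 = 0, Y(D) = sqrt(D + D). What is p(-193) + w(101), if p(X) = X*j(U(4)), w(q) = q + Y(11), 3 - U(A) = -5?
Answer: -285 + sqrt(22) ≈ -280.31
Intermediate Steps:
Y(D) = sqrt(2)*sqrt(D) (Y(D) = sqrt(2*D) = sqrt(2)*sqrt(D))
U(A) = 8 (U(A) = 3 - 1*(-5) = 3 + 5 = 8)
j(m) = 2 (j(m) = 2 + 0 = 2)
w(q) = q + sqrt(22) (w(q) = q + sqrt(2)*sqrt(11) = q + sqrt(22))
p(X) = 2*X (p(X) = X*2 = 2*X)
p(-193) + w(101) = 2*(-193) + (101 + sqrt(22)) = -386 + (101 + sqrt(22)) = -285 + sqrt(22)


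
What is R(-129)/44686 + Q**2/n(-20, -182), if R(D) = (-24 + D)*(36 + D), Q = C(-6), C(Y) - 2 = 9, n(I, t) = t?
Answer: -704332/2033213 ≈ -0.34641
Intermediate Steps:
C(Y) = 11 (C(Y) = 2 + 9 = 11)
Q = 11
R(-129)/44686 + Q**2/n(-20, -182) = (-864 + (-129)**2 + 12*(-129))/44686 + 11**2/(-182) = (-864 + 16641 - 1548)*(1/44686) + 121*(-1/182) = 14229*(1/44686) - 121/182 = 14229/44686 - 121/182 = -704332/2033213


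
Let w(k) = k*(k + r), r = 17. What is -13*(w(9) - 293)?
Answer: 767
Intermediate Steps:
w(k) = k*(17 + k) (w(k) = k*(k + 17) = k*(17 + k))
-13*(w(9) - 293) = -13*(9*(17 + 9) - 293) = -13*(9*26 - 293) = -13*(234 - 293) = -13*(-59) = 767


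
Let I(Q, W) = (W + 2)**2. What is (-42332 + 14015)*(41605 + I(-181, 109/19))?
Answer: -425916393438/361 ≈ -1.1798e+9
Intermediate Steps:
I(Q, W) = (2 + W)**2
(-42332 + 14015)*(41605 + I(-181, 109/19)) = (-42332 + 14015)*(41605 + (2 + 109/19)**2) = -28317*(41605 + (2 + 109*(1/19))**2) = -28317*(41605 + (2 + 109/19)**2) = -28317*(41605 + (147/19)**2) = -28317*(41605 + 21609/361) = -28317*15041014/361 = -425916393438/361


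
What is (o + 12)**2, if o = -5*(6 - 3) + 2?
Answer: 1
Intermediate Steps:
o = -13 (o = -5*3 + 2 = -15 + 2 = -13)
(o + 12)**2 = (-13 + 12)**2 = (-1)**2 = 1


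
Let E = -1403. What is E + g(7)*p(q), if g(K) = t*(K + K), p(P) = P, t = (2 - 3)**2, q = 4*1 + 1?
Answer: -1333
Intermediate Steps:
q = 5 (q = 4 + 1 = 5)
t = 1 (t = (-1)**2 = 1)
g(K) = 2*K (g(K) = 1*(K + K) = 1*(2*K) = 2*K)
E + g(7)*p(q) = -1403 + (2*7)*5 = -1403 + 14*5 = -1403 + 70 = -1333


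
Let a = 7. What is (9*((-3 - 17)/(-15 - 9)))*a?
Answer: 105/2 ≈ 52.500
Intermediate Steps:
(9*((-3 - 17)/(-15 - 9)))*a = (9*((-3 - 17)/(-15 - 9)))*7 = (9*(-20/(-24)))*7 = (9*(-20*(-1/24)))*7 = (9*(5/6))*7 = (15/2)*7 = 105/2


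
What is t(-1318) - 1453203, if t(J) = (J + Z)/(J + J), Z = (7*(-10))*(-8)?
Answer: -1915321175/1318 ≈ -1.4532e+6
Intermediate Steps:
Z = 560 (Z = -70*(-8) = 560)
t(J) = (560 + J)/(2*J) (t(J) = (J + 560)/(J + J) = (560 + J)/((2*J)) = (560 + J)*(1/(2*J)) = (560 + J)/(2*J))
t(-1318) - 1453203 = (1/2)*(560 - 1318)/(-1318) - 1453203 = (1/2)*(-1/1318)*(-758) - 1453203 = 379/1318 - 1453203 = -1915321175/1318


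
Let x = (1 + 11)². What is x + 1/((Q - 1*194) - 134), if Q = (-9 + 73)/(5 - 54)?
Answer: 2323535/16136 ≈ 144.00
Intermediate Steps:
x = 144 (x = 12² = 144)
Q = -64/49 (Q = 64/(-49) = 64*(-1/49) = -64/49 ≈ -1.3061)
x + 1/((Q - 1*194) - 134) = 144 + 1/((-64/49 - 1*194) - 134) = 144 + 1/((-64/49 - 194) - 134) = 144 + 1/(-9570/49 - 134) = 144 + 1/(-16136/49) = 144 - 49/16136 = 2323535/16136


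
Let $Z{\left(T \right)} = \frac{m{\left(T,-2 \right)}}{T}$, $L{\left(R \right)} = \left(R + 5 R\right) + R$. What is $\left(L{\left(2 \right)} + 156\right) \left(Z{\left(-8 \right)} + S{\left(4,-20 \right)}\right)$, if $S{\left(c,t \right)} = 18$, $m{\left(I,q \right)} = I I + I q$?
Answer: $1360$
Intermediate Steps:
$m{\left(I,q \right)} = I^{2} + I q$
$L{\left(R \right)} = 7 R$ ($L{\left(R \right)} = 6 R + R = 7 R$)
$Z{\left(T \right)} = -2 + T$ ($Z{\left(T \right)} = \frac{T \left(T - 2\right)}{T} = \frac{T \left(-2 + T\right)}{T} = -2 + T$)
$\left(L{\left(2 \right)} + 156\right) \left(Z{\left(-8 \right)} + S{\left(4,-20 \right)}\right) = \left(7 \cdot 2 + 156\right) \left(\left(-2 - 8\right) + 18\right) = \left(14 + 156\right) \left(-10 + 18\right) = 170 \cdot 8 = 1360$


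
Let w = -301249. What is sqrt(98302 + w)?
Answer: I*sqrt(202947) ≈ 450.5*I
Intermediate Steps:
sqrt(98302 + w) = sqrt(98302 - 301249) = sqrt(-202947) = I*sqrt(202947)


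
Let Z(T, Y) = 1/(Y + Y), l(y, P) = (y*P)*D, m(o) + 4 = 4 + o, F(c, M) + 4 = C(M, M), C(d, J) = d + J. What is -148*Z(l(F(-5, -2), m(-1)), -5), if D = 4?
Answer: 74/5 ≈ 14.800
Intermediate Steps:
C(d, J) = J + d
F(c, M) = -4 + 2*M (F(c, M) = -4 + (M + M) = -4 + 2*M)
m(o) = o (m(o) = -4 + (4 + o) = o)
l(y, P) = 4*P*y (l(y, P) = (y*P)*4 = (P*y)*4 = 4*P*y)
Z(T, Y) = 1/(2*Y)
-148*Z(l(F(-5, -2), m(-1)), -5) = -74/(-5) = -74*(-1)/5 = -148*(-⅒) = 74/5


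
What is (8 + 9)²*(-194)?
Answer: -56066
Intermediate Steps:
(8 + 9)²*(-194) = 17²*(-194) = 289*(-194) = -56066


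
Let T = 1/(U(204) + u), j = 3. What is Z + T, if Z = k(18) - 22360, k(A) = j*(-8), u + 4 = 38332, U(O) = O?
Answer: -862500287/38532 ≈ -22384.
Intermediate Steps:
u = 38328 (u = -4 + 38332 = 38328)
k(A) = -24 (k(A) = 3*(-8) = -24)
T = 1/38532 (T = 1/(204 + 38328) = 1/38532 ≈ 2.5952e-5)
Z = -22384 (Z = -24 - 22360 = -22384)
Z + T = -22384 + 1/38532 = -862500287/38532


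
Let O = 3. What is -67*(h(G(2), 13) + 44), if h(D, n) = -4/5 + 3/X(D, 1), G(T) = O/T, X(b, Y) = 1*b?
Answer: -15142/5 ≈ -3028.4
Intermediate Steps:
X(b, Y) = b
G(T) = 3/T
h(D, n) = -4/5 + 3/D
-67*(h(G(2), 13) + 44) = -67*((-4/5 + 3/((3/2))) + 44) = -67*((-4/5 + 3/((3*(1/2)))) + 44) = -67*((-4/5 + 3/(3/2)) + 44) = -67*((-4/5 + 3*(2/3)) + 44) = -67*((-4/5 + 2) + 44) = -67*(6/5 + 44) = -67*226/5 = -15142/5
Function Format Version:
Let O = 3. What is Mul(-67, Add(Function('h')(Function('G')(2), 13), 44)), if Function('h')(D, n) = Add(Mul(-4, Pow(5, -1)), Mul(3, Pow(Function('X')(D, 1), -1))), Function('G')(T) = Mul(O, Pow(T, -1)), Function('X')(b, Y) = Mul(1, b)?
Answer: Rational(-15142, 5) ≈ -3028.4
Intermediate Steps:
Function('X')(b, Y) = b
Function('G')(T) = Mul(3, Pow(T, -1))
Function('h')(D, n) = Add(Rational(-4, 5), Mul(3, Pow(D, -1))) (Function('h')(D, n) = Add(Mul(-4, Pow(5, -1)), Mul(3, Pow(D, -1))) = Add(Mul(-4, Rational(1, 5)), Mul(3, Pow(D, -1))) = Add(Rational(-4, 5), Mul(3, Pow(D, -1))))
Mul(-67, Add(Function('h')(Function('G')(2), 13), 44)) = Mul(-67, Add(Add(Rational(-4, 5), Mul(3, Pow(Mul(3, Pow(2, -1)), -1))), 44)) = Mul(-67, Add(Add(Rational(-4, 5), Mul(3, Pow(Mul(3, Rational(1, 2)), -1))), 44)) = Mul(-67, Add(Add(Rational(-4, 5), Mul(3, Pow(Rational(3, 2), -1))), 44)) = Mul(-67, Add(Add(Rational(-4, 5), Mul(3, Rational(2, 3))), 44)) = Mul(-67, Add(Add(Rational(-4, 5), 2), 44)) = Mul(-67, Add(Rational(6, 5), 44)) = Mul(-67, Rational(226, 5)) = Rational(-15142, 5)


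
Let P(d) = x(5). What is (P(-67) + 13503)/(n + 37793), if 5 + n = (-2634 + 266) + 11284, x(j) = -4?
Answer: 13499/46704 ≈ 0.28903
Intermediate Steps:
P(d) = -4
n = 8911 (n = -5 + ((-2634 + 266) + 11284) = -5 + (-2368 + 11284) = -5 + 8916 = 8911)
(P(-67) + 13503)/(n + 37793) = (-4 + 13503)/(8911 + 37793) = 13499/46704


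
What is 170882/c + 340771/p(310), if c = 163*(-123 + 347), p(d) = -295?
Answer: -6195910281/5385520 ≈ -1150.5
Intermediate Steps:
c = 36512 (c = 163*224 = 36512)
170882/c + 340771/p(310) = 170882/36512 + 340771/(-295) = 170882*(1/36512) + 340771*(-1/295) = 85441/18256 - 340771/295 = -6195910281/5385520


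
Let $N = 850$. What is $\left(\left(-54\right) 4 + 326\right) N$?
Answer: $93500$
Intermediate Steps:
$\left(\left(-54\right) 4 + 326\right) N = \left(\left(-54\right) 4 + 326\right) 850 = \left(-216 + 326\right) 850 = 110 \cdot 850 = 93500$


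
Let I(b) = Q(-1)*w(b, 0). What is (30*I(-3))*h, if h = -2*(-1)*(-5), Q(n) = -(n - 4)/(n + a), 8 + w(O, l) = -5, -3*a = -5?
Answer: 29250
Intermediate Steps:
a = 5/3 (a = -⅓*(-5) = 5/3 ≈ 1.6667)
w(O, l) = -13 (w(O, l) = -8 - 5 = -13)
Q(n) = -(-4 + n)/(5/3 + n) (Q(n) = -(n - 4)/(n + 5/3) = -(-4 + n)/(5/3 + n))
h = -10 (h = 2*(-5) = -10)
I(b) = -195/2 (I(b) = (3*(4 - 1*(-1))/(5 + 3*(-1)))*(-13) = (3*(4 + 1)/(5 - 3))*(-13) = (3*5/2)*(-13) = (3*(½)*5)*(-13) = (15/2)*(-13) = -195/2)
(30*I(-3))*h = (30*(-195/2))*(-10) = -2925*(-10) = 29250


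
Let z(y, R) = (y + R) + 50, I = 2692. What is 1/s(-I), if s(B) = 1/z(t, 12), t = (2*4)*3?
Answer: 86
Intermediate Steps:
t = 24 (t = 8*3 = 24)
z(y, R) = 50 + R + y (z(y, R) = (R + y) + 50 = 50 + R + y)
s(B) = 1/86 (s(B) = 1/(50 + 12 + 24) = 1/86)
1/s(-I) = 1/(1/86) = 86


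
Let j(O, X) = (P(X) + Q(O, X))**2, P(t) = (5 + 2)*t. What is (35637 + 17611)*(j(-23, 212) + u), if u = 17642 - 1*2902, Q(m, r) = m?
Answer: 114443849728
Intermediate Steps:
u = 14740 (u = 17642 - 2902 = 14740)
P(t) = 7*t
j(O, X) = (O + 7*X)**2 (j(O, X) = (7*X + O)**2 = (O + 7*X)**2)
(35637 + 17611)*(j(-23, 212) + u) = (35637 + 17611)*((-23 + 7*212)**2 + 14740) = 53248*((-23 + 1484)**2 + 14740) = 53248*(1461**2 + 14740) = 53248*(2134521 + 14740) = 53248*2149261 = 114443849728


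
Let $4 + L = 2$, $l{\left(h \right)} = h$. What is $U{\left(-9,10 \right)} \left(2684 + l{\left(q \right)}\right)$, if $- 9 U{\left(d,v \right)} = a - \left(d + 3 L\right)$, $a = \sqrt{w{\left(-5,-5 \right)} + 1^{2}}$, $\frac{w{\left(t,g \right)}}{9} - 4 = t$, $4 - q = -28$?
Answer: $- \frac{13580}{3} - \frac{5432 i \sqrt{2}}{9} \approx -4526.7 - 853.56 i$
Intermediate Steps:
$q = 32$ ($q = 4 - -28 = 4 + 28 = 32$)
$L = -2$ ($L = -4 + 2 = -2$)
$w{\left(t,g \right)} = 36 + 9 t$
$a = 2 i \sqrt{2}$ ($a = \sqrt{\left(36 + 9 \left(-5\right)\right) + 1^{2}} = \sqrt{\left(36 - 45\right) + 1} = \sqrt{-9 + 1} = \sqrt{-8} = 2 i \sqrt{2} \approx 2.8284 i$)
$U{\left(d,v \right)} = - \frac{2}{3} + \frac{d}{9} - \frac{2 i \sqrt{2}}{9}$ ($U{\left(d,v \right)} = - \frac{2 i \sqrt{2} - \left(d + 3 \left(-2\right)\right)}{9} = - \frac{2 i \sqrt{2} - \left(d - 6\right)}{9} = - \frac{2 i \sqrt{2} - \left(-6 + d\right)}{9} = - \frac{6 - d + 2 i \sqrt{2}}{9} = - \frac{2}{3} + \frac{d}{9} - \frac{2 i \sqrt{2}}{9}$)
$U{\left(-9,10 \right)} \left(2684 + l{\left(q \right)}\right) = \left(- \frac{2}{3} + \frac{1}{9} \left(-9\right) - \frac{2 i \sqrt{2}}{9}\right) \left(2684 + 32\right) = \left(- \frac{2}{3} - 1 - \frac{2 i \sqrt{2}}{9}\right) 2716 = \left(- \frac{5}{3} - \frac{2 i \sqrt{2}}{9}\right) 2716 = - \frac{13580}{3} - \frac{5432 i \sqrt{2}}{9}$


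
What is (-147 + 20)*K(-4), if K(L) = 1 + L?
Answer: 381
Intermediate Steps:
(-147 + 20)*K(-4) = (-147 + 20)*(1 - 4) = -127*(-3) = 381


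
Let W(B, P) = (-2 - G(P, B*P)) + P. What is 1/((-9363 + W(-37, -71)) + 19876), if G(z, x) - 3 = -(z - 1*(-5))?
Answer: 1/10371 ≈ 9.6423e-5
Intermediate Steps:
G(z, x) = -2 - z (G(z, x) = 3 - (z - 1*(-5)) = 3 - (z + 5) = 3 - (5 + z) = 3 + (-5 - z) = -2 - z)
W(B, P) = 2*P (W(B, P) = (-2 - (-2 - P)) + P = (-2 + (2 + P)) + P = P + P = 2*P)
1/((-9363 + W(-37, -71)) + 19876) = 1/((-9363 + 2*(-71)) + 19876) = 1/((-9363 - 142) + 19876) = 1/(-9505 + 19876) = 1/10371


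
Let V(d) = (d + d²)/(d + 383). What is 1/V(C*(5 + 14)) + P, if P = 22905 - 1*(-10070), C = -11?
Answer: 716744687/21736 ≈ 32975.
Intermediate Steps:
P = 32975 (P = 22905 + 10070 = 32975)
V(d) = (d + d²)/(383 + d)
1/V(C*(5 + 14)) + P = 1/((-11*(5 + 14))*(1 - 11*(5 + 14))/(383 - 11*(5 + 14))) + 32975 = 1/((-11*19)*(1 - 11*19)/(383 - 11*19)) + 32975 = 1/(-209*(1 - 209)/(383 - 209)) + 32975 = 1/(-209*(-208)/174) + 32975 = 1/(-209*1/174*(-208)) + 32975 = 1/(21736/87) + 32975 = 87/21736 + 32975 = 716744687/21736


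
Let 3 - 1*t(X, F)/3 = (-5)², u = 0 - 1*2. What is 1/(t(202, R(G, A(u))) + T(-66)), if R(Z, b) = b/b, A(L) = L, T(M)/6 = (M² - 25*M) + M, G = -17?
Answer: 1/35574 ≈ 2.8110e-5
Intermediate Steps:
u = -2 (u = 0 - 2 = -2)
T(M) = -144*M + 6*M² (T(M) = 6*((M² - 25*M) + M) = 6*(M² - 24*M) = -144*M + 6*M²)
R(Z, b) = 1
t(X, F) = -66 (t(X, F) = 9 - 3*(-5)² = 9 - 3*25 = 9 - 75 = -66)
1/(t(202, R(G, A(u))) + T(-66)) = 1/(-66 + 6*(-66)*(-24 - 66)) = 1/(-66 + 6*(-66)*(-90)) = 1/(-66 + 35640) = 1/35574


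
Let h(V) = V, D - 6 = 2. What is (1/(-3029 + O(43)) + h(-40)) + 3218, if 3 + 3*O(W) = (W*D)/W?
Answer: 28862593/9082 ≈ 3178.0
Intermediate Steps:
D = 8 (D = 6 + 2 = 8)
O(W) = 5/3 (O(W) = -1 + ((W*8)/W)/3 = -1 + ((8*W)/W)/3 = -1 + (⅓)*8 = -1 + 8/3 = 5/3)
(1/(-3029 + O(43)) + h(-40)) + 3218 = (1/(-3029 + 5/3) - 40) + 3218 = (1/(-9082/3) - 40) + 3218 = (-3/9082 - 40) + 3218 = -363283/9082 + 3218 = 28862593/9082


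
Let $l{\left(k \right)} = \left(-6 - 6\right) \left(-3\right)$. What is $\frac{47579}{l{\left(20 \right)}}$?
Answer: $\frac{47579}{36} \approx 1321.6$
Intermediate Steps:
$l{\left(k \right)} = 36$ ($l{\left(k \right)} = \left(-12\right) \left(-3\right) = 36$)
$\frac{47579}{l{\left(20 \right)}} = \frac{47579}{36}$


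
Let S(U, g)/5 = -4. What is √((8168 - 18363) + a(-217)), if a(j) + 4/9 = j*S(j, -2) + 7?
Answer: 2*I*√13159/3 ≈ 76.475*I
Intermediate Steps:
S(U, g) = -20 (S(U, g) = 5*(-4) = -20)
a(j) = 59/9 - 20*j (a(j) = -4/9 + (j*(-20) + 7) = -4/9 + (-20*j + 7) = -4/9 + (7 - 20*j) = 59/9 - 20*j)
√((8168 - 18363) + a(-217)) = √((8168 - 18363) + (59/9 - 20*(-217))) = √(-10195 + (59/9 + 4340)) = √(-10195 + 39119/9) = √(-52636/9) = 2*I*√13159/3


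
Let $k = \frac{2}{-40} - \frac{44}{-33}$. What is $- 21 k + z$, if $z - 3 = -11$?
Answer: $- \frac{699}{20} \approx -34.95$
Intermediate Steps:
$k = \frac{77}{60}$ ($k = 2 \left(- \frac{1}{40}\right) - - \frac{4}{3} = - \frac{1}{20} + \frac{4}{3} = \frac{77}{60} \approx 1.2833$)
$z = -8$ ($z = 3 - 11 = -8$)
$- 21 k + z = \left(-21\right) \frac{77}{60} - 8 = - \frac{539}{20} - 8 = - \frac{699}{20}$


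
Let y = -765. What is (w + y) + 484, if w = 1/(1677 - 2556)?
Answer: -247000/879 ≈ -281.00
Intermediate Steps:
w = -1/879 (w = 1/(-879) = -1/879 ≈ -0.0011377)
(w + y) + 484 = (-1/879 - 765) + 484 = -672436/879 + 484 = -247000/879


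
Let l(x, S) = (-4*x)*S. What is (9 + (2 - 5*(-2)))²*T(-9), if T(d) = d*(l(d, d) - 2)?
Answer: 1293894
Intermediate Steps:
l(x, S) = -4*S*x
T(d) = d*(-2 - 4*d²) (T(d) = d*(-4*d*d - 2) = d*(-4*d² - 2) = d*(-2 - 4*d²))
(9 + (2 - 5*(-2)))²*T(-9) = (9 + (2 - 5*(-2)))²*(-4*(-9)³ - 2*(-9)) = (9 + (2 + 10))²*(-4*(-729) + 18) = (9 + 12)²*(2916 + 18) = 21²*2934 = 441*2934 = 1293894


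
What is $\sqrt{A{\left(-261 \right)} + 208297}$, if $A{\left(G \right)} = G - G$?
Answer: $19 \sqrt{577} \approx 456.4$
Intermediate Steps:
$A{\left(G \right)} = 0$
$\sqrt{A{\left(-261 \right)} + 208297} = \sqrt{0 + 208297} = \sqrt{208297} = 19 \sqrt{577}$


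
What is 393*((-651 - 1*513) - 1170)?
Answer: -917262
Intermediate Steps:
393*((-651 - 1*513) - 1170) = 393*((-651 - 513) - 1170) = 393*(-1164 - 1170) = 393*(-2334) = -917262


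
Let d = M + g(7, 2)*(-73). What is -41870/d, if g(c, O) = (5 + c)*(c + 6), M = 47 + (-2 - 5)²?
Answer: 20935/5646 ≈ 3.7079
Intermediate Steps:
M = 96 (M = 47 + (-7)² = 47 + 49 = 96)
g(c, O) = (5 + c)*(6 + c)
d = -11292 (d = 96 + (30 + 7² + 11*7)*(-73) = 96 + (30 + 49 + 77)*(-73) = 96 + 156*(-73) = 96 - 11388 = -11292)
-41870/d = -41870/(-11292) = -41870*(-1/11292) = 20935/5646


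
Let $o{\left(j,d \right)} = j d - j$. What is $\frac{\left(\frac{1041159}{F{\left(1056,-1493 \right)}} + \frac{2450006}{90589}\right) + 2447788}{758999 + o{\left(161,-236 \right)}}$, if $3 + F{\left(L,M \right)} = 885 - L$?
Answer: $\frac{12829777609787}{3787420644404} \approx 3.3875$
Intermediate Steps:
$o{\left(j,d \right)} = - j + d j$ ($o{\left(j,d \right)} = d j - j = - j + d j$)
$F{\left(L,M \right)} = 882 - L$ ($F{\left(L,M \right)} = -3 - \left(-885 + L\right) = 882 - L$)
$\frac{\left(\frac{1041159}{F{\left(1056,-1493 \right)}} + \frac{2450006}{90589}\right) + 2447788}{758999 + o{\left(161,-236 \right)}} = \frac{\left(\frac{1041159}{882 - 1056} + \frac{2450006}{90589}\right) + 2447788}{758999 + 161 \left(-1 - 236\right)} = \frac{\left(\frac{1041159}{882 - 1056} + 2450006 \cdot \frac{1}{90589}\right) + 2447788}{758999 + 161 \left(-237\right)} = \frac{\left(\frac{1041159}{-174} + \frac{2450006}{90589}\right) + 2447788}{758999 - 38157} = \frac{\left(1041159 \left(- \frac{1}{174}\right) + \frac{2450006}{90589}\right) + 2447788}{720842} = \left(\left(- \frac{347053}{58} + \frac{2450006}{90589}\right) + 2447788\right) \frac{1}{720842} = \left(- \frac{31297083869}{5254162} + 2447788\right) \frac{1}{720842} = \frac{12829777609787}{5254162} \cdot \frac{1}{720842} = \frac{12829777609787}{3787420644404}$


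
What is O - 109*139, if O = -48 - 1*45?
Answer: -15244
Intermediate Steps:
O = -93 (O = -48 - 45 = -93)
O - 109*139 = -93 - 109*139 = -93 - 15151 = -15244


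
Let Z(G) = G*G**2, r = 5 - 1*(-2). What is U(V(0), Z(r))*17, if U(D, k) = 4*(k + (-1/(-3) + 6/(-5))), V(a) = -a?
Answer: 348976/15 ≈ 23265.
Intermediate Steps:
r = 7 (r = 5 + 2 = 7)
Z(G) = G**3
U(D, k) = -52/15 + 4*k (U(D, k) = 4*(k + (-1*(-1/3) + 6*(-1/5))) = 4*(k + (1/3 - 6/5)) = 4*(k - 13/15) = 4*(-13/15 + k) = -52/15 + 4*k)
U(V(0), Z(r))*17 = (-52/15 + 4*7**3)*17 = (-52/15 + 4*343)*17 = (-52/15 + 1372)*17 = (20528/15)*17 = 348976/15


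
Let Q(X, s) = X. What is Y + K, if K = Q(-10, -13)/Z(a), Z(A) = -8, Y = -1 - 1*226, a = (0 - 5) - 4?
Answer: -903/4 ≈ -225.75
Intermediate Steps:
a = -9 (a = -5 - 4 = -9)
Y = -227 (Y = -1 - 226 = -227)
K = 5/4 (K = -10/(-8) = -10*(-1/8) = 5/4 ≈ 1.2500)
Y + K = -227 + 5/4 = -903/4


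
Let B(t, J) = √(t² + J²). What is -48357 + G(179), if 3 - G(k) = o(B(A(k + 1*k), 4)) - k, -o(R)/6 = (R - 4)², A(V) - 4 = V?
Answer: 738281 - 96*√32765 ≈ 7.2090e+5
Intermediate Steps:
A(V) = 4 + V
B(t, J) = √(J² + t²)
o(R) = -6*(-4 + R)² (o(R) = -6*(R - 4)² = -6*(-4 + R)²)
G(k) = 3 + k + 6*(-4 + √(16 + (4 + 2*k)²))² (G(k) = 3 - (-6*(-4 + √(4² + (4 + (k + 1*k))²))² - k) = 3 - (-6*(-4 + √(16 + (4 + (k + k))²))² - k) = 3 - (-6*(-4 + √(16 + (4 + 2*k)²))² - k) = 3 - (-k - 6*(-4 + √(16 + (4 + 2*k)²))²) = 3 + (k + 6*(-4 + √(16 + (4 + 2*k)²))²) = 3 + k + 6*(-4 + √(16 + (4 + 2*k)²))²)
-48357 + G(179) = -48357 + (3 + 179 + 24*(-2 + √(4 + (2 + 179)²))²) = -48357 + (3 + 179 + 24*(-2 + √(4 + 181²))²) = -48357 + (3 + 179 + 24*(-2 + √(4 + 32761))²) = -48357 + (3 + 179 + 24*(-2 + √32765)²) = -48357 + (182 + 24*(-2 + √32765)²) = -48175 + 24*(-2 + √32765)²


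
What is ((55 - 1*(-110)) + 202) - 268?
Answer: 99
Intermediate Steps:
((55 - 1*(-110)) + 202) - 268 = ((55 + 110) + 202) - 268 = (165 + 202) - 268 = 367 - 268 = 99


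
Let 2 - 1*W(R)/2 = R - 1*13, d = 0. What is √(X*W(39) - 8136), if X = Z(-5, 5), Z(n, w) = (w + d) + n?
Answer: 6*I*√226 ≈ 90.2*I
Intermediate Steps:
W(R) = 30 - 2*R (W(R) = 4 - 2*(R - 1*13) = 4 - 2*(R - 13) = 4 - 2*(-13 + R) = 4 + (26 - 2*R) = 30 - 2*R)
Z(n, w) = n + w (Z(n, w) = (w + 0) + n = w + n = n + w)
X = 0 (X = -5 + 5 = 0)
√(X*W(39) - 8136) = √(0*(30 - 2*39) - 8136) = √(0*(30 - 78) - 8136) = √(0*(-48) - 8136) = √(0 - 8136) = √(-8136) = 6*I*√226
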